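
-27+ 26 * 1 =-1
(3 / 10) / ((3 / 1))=1 / 10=0.10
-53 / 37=-1.43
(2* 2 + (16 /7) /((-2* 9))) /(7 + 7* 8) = 0.06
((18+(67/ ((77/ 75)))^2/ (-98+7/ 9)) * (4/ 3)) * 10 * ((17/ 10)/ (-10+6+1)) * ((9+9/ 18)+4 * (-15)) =-408642566/ 41503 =-9846.10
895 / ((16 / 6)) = 2685 / 8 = 335.62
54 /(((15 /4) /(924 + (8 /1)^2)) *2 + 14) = 106704 /27679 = 3.86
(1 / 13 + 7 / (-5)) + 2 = 44 / 65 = 0.68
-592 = -592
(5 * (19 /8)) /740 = 19 /1184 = 0.02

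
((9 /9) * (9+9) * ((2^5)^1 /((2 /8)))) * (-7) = -16128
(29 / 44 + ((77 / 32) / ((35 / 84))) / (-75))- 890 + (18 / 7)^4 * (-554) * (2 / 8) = -183421352397 / 26411000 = -6944.88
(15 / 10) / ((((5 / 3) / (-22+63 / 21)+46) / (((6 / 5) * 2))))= 1026 / 13085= 0.08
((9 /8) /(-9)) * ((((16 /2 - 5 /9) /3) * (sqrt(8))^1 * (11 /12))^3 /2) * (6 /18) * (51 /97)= -6805364401 * sqrt(2) /3299185728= -2.92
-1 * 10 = -10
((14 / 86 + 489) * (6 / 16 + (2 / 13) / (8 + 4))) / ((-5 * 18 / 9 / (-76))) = 1859891 / 1290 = 1441.78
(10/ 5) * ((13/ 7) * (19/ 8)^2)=4693/ 224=20.95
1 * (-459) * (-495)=227205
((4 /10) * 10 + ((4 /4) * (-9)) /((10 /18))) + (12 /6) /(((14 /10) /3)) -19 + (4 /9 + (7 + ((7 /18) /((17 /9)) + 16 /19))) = -3748663 /203490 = -18.42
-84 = -84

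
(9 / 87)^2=9 / 841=0.01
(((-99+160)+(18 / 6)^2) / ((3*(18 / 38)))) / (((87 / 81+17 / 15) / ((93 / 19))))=16275 / 149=109.23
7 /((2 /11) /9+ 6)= 693 /596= 1.16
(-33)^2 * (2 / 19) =2178 / 19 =114.63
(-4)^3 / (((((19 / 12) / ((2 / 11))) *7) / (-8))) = 12288 / 1463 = 8.40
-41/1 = -41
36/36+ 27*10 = 271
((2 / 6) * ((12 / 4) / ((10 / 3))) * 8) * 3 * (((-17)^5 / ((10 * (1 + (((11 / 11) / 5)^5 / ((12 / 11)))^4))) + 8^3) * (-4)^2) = -161147386406249995682193408 / 9887695312500073205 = -16297770.24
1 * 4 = 4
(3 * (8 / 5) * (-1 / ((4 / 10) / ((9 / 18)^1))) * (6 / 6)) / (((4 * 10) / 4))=-3 / 5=-0.60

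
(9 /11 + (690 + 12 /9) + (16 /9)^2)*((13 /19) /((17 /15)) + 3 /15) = 558.83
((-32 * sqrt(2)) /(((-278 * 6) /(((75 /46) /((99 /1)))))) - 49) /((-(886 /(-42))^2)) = 21609 /196249 - 4900 * sqrt(2) /6901488583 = 0.11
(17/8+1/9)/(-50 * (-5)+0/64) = 161/18000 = 0.01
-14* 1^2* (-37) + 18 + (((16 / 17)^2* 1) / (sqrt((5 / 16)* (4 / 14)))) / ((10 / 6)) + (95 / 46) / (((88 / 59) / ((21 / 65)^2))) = 1536* sqrt(70) / 7225 + 1833914521 / 3420560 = 537.92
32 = 32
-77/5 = -15.40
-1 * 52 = -52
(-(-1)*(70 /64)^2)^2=1500625 /1048576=1.43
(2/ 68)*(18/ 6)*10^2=150/ 17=8.82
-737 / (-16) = 737 / 16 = 46.06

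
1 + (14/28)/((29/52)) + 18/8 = 481/116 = 4.15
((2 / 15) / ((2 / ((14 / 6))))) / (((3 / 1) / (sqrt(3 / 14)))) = sqrt(42) / 270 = 0.02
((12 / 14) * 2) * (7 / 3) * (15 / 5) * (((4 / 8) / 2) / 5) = 3 / 5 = 0.60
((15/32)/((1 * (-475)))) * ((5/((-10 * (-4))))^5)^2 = -3/3264175144960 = -0.00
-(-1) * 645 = 645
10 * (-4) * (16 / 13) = -640 / 13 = -49.23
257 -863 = -606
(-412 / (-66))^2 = 42436 / 1089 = 38.97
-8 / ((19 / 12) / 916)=-87936 / 19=-4628.21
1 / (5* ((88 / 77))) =7 / 40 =0.18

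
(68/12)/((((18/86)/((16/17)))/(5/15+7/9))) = 6880/243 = 28.31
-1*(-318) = 318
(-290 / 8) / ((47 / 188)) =-145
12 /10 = 6 /5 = 1.20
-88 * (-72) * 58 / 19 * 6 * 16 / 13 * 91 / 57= 82317312 / 361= 228025.80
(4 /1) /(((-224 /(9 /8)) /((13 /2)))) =-117 /896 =-0.13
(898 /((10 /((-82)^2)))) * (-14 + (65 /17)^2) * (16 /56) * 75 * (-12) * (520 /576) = -175634746300 /2023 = -86818955.17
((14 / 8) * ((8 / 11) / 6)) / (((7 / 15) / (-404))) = -2020 / 11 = -183.64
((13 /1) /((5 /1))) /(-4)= -13 /20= -0.65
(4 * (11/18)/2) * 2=22/9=2.44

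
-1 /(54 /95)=-95 /54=-1.76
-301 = -301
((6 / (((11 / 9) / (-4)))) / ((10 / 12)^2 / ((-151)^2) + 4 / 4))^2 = 31435494249931776 / 81531346539841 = 385.56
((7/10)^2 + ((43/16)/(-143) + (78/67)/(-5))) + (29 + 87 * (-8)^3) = -170598372469/3832400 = -44514.76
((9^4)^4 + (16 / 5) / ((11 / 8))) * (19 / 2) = 1936406097350176277 / 110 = 17603691794092511.61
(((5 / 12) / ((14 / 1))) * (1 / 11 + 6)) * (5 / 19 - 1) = -335 / 2508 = -0.13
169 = 169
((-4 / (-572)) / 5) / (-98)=-1 / 70070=-0.00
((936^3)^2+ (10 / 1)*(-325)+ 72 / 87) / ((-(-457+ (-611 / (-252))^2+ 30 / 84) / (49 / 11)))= 60680653869847621931260128 / 9131479313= 6645216157195889.60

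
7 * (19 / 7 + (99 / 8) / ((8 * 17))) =21365 / 1088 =19.64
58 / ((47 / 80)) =4640 / 47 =98.72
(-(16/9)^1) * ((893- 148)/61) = -11920/549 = -21.71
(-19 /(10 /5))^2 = 361 /4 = 90.25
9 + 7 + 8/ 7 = 120/ 7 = 17.14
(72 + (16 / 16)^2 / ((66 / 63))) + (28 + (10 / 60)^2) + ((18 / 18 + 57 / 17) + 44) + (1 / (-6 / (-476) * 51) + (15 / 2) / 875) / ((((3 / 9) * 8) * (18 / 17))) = 4238027933 / 28274400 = 149.89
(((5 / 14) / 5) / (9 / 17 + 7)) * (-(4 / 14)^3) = -17 / 76832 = -0.00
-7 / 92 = -0.08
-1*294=-294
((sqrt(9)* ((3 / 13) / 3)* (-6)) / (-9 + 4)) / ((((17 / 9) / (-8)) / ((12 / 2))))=-7776 / 1105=-7.04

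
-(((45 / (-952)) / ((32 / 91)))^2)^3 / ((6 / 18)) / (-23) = 120242071957921875 / 156264798458917601411072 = 0.00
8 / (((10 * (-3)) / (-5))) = 4 / 3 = 1.33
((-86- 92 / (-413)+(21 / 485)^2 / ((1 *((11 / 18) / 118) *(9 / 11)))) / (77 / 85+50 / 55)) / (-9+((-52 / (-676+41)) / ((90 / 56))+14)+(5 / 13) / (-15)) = -57587845952823615 / 6155141494063961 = -9.36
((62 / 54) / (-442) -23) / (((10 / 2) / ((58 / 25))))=-7960877 / 745875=-10.67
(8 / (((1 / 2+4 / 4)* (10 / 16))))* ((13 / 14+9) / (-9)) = -8896 / 945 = -9.41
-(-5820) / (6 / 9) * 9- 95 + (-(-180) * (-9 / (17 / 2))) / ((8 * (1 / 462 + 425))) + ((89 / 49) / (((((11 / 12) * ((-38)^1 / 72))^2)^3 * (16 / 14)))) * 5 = 79094.67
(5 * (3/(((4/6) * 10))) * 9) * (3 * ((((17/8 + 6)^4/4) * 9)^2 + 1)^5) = 2783336124560182207006248096145159716562495007908734048615214078735409126703073249443/5575186299632655785383929568162090376495104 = 499236433541884299470570100000000000000000.00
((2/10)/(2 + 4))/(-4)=-1/120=-0.01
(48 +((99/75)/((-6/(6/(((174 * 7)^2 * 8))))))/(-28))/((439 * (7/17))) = 2259703756987/8509889270400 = 0.27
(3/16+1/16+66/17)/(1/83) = 23323/68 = 342.99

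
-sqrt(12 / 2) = -sqrt(6) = -2.45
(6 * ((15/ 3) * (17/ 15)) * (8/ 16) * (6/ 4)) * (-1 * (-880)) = 22440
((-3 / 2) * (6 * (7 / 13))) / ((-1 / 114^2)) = 818748 / 13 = 62980.62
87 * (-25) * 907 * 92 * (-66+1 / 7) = 83667212700 / 7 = 11952458957.14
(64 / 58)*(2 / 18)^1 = 32 / 261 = 0.12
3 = 3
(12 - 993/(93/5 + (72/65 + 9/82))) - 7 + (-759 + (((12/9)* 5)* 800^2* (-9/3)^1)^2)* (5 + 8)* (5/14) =374961766398240729395/492926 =760685714282145.25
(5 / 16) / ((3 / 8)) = 5 / 6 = 0.83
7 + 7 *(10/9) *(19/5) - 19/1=158/9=17.56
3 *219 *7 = 4599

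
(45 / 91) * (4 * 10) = 1800 / 91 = 19.78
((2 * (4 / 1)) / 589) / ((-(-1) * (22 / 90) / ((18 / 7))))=6480 / 45353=0.14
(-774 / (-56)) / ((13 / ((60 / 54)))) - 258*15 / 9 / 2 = -38915 / 182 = -213.82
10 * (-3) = -30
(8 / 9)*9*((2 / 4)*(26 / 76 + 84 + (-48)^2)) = 181514 / 19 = 9553.37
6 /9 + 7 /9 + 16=157 /9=17.44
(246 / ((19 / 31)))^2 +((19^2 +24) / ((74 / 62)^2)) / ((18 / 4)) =161156.67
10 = 10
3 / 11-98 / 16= -515 / 88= -5.85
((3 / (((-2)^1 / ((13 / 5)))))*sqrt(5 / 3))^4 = 257049 / 400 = 642.62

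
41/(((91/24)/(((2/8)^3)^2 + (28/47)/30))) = 2380009/10949120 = 0.22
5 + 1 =6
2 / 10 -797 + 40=-3784 / 5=-756.80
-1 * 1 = -1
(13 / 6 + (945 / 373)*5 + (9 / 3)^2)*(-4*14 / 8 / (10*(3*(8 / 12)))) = -373387 / 44760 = -8.34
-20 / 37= -0.54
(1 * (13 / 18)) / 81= 13 / 1458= 0.01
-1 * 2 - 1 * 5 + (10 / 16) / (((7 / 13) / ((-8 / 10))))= -7.93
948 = 948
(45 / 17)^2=2025 / 289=7.01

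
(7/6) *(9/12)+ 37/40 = 1.80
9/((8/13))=117/8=14.62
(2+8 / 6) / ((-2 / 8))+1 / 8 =-317 / 24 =-13.21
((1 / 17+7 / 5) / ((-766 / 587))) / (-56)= 18197 / 911540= 0.02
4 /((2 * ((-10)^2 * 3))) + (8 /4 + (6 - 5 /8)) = 4429 /600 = 7.38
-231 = -231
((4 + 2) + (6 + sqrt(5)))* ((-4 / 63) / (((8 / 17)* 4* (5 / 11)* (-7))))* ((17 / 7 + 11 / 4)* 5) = 27115* sqrt(5) / 98784 + 27115 / 8232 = 3.91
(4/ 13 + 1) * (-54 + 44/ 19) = -16694/ 247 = -67.59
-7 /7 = -1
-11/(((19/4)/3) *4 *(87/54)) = -594/551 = -1.08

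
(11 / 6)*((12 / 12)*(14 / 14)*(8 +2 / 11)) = 15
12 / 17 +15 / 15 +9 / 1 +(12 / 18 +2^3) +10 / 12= 687 / 34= 20.21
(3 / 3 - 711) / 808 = -355 / 404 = -0.88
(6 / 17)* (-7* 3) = -7.41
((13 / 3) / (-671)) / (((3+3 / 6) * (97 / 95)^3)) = -22291750 / 12860475243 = -0.00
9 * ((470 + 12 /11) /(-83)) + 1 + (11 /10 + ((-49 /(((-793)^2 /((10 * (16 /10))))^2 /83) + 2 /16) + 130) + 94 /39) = 83.55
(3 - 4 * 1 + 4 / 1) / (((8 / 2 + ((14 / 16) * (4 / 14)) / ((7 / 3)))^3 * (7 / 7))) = 65856 / 1520875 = 0.04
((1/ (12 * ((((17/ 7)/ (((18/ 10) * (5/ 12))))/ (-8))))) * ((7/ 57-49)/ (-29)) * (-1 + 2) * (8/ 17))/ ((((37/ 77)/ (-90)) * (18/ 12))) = 120132320/ 5891843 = 20.39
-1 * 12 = -12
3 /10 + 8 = 83 /10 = 8.30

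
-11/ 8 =-1.38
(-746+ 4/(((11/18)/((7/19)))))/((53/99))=-1398690/1007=-1388.97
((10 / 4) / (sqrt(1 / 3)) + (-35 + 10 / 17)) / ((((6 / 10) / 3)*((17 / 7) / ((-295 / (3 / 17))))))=2013375 / 17 -51625*sqrt(3) / 6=103530.97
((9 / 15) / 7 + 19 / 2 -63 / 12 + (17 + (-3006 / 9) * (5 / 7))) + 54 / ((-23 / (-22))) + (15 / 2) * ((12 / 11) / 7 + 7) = -3964019 / 35420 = -111.91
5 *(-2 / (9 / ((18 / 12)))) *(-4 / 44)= 5 / 33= 0.15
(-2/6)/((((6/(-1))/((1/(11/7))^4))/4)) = 4802/131769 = 0.04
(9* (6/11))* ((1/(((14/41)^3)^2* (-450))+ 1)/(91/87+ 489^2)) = -355433203701/43076437431843200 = -0.00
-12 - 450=-462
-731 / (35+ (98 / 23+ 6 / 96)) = -269008 / 14471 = -18.59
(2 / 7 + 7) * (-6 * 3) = -918 / 7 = -131.14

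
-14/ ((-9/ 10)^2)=-1400/ 81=-17.28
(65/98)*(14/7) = 65/49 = 1.33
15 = 15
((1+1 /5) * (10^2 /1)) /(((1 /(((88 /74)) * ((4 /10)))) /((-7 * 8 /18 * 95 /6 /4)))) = -234080 /333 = -702.94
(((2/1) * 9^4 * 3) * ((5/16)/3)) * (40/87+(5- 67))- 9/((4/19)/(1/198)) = -644006441/2552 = -252353.62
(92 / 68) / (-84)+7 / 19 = 9559 / 27132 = 0.35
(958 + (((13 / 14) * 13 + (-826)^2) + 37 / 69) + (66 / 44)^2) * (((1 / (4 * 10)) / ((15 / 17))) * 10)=22440625481 / 115920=193587.18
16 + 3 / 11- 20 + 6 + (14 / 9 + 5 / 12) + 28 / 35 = 9989 / 1980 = 5.04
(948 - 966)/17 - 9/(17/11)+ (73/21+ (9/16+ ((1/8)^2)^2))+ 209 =301456997/1462272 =206.16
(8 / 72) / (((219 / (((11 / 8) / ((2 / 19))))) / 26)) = 2717 / 15768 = 0.17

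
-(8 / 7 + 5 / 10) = -23 / 14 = -1.64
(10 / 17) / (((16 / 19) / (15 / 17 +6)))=11115 / 2312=4.81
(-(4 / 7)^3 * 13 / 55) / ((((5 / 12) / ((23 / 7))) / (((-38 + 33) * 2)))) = 459264 / 132055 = 3.48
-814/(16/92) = -9361/2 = -4680.50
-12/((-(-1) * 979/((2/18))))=-4/2937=-0.00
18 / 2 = 9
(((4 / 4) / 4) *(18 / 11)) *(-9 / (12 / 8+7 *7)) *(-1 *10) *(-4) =-3240 / 1111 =-2.92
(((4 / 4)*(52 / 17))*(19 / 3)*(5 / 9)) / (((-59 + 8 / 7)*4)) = -1729 / 37179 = -0.05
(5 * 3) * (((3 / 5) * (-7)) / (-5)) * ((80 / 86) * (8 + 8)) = 8064 / 43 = 187.53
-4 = -4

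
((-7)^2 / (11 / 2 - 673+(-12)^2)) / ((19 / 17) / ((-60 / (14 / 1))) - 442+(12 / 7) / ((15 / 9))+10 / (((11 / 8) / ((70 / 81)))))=34636140 / 160948365947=0.00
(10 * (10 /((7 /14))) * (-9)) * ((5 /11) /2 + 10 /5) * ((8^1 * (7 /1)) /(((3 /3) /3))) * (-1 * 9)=6061745.45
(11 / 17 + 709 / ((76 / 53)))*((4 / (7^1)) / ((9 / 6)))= 426430 / 2261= 188.60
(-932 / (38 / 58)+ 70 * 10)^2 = 188457984 / 361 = 522044.28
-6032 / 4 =-1508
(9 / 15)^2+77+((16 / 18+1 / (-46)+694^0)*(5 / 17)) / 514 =6996403513 / 90438300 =77.36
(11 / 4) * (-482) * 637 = -1688687 / 2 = -844343.50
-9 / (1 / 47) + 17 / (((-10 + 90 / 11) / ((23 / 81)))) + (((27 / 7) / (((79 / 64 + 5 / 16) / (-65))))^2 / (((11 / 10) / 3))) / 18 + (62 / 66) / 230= 8637742751389 / 2430059940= 3554.54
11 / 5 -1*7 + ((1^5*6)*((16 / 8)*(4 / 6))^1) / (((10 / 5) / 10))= 176 / 5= 35.20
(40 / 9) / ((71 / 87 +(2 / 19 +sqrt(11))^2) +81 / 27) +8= 1077597368960 / 129824498607 - 184589408 * sqrt(11) / 43274832869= 8.29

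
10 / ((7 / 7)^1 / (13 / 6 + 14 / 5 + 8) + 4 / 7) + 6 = 18913 / 883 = 21.42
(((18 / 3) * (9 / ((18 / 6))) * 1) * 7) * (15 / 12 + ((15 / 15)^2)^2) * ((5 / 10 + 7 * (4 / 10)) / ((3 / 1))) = 311.85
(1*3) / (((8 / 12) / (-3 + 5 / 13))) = -153 / 13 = -11.77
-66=-66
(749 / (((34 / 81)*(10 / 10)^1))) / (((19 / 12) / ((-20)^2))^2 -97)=-698906880000 / 37992953863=-18.40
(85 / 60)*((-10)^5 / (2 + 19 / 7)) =-30050.51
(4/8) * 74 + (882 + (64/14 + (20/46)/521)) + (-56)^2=340520981/83881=4059.57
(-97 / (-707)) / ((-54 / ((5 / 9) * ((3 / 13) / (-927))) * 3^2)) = 485 / 12422243106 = 0.00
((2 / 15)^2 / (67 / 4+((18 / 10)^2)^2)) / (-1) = -400 / 613071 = -0.00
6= 6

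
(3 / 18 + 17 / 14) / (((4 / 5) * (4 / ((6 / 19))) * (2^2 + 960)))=145 / 1025696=0.00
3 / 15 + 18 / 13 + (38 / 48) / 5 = 1.74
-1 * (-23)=23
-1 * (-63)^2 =-3969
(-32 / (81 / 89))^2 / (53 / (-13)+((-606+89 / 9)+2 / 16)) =-2.06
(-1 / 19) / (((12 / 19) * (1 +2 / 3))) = -1 / 20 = -0.05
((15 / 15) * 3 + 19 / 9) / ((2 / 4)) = 92 / 9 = 10.22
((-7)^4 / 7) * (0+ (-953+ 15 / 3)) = -325164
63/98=9/14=0.64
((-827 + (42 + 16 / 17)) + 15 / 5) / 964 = -6639 / 8194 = -0.81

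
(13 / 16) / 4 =13 / 64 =0.20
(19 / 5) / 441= 19 / 2205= 0.01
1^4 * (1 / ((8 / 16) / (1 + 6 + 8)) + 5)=35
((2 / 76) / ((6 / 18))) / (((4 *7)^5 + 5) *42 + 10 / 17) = 51 / 466951840616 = 0.00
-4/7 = -0.57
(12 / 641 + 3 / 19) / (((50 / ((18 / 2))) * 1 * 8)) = 19359 / 4871600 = 0.00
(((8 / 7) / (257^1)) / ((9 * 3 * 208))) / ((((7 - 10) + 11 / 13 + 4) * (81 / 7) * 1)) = 1 / 26978832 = 0.00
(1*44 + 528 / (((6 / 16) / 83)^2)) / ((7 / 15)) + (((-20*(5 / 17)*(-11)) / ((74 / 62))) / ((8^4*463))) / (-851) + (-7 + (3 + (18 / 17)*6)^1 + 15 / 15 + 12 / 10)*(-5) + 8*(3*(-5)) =14066354691368084147 / 253782197248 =55426877.24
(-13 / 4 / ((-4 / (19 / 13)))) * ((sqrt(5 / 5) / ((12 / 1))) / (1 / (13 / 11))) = 247 / 2112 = 0.12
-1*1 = -1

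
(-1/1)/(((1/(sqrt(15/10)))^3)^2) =-27/8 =-3.38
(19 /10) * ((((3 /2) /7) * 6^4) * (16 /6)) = 49248 /35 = 1407.09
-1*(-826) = 826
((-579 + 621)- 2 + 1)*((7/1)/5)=287/5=57.40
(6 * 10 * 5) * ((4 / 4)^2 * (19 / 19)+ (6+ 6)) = 3900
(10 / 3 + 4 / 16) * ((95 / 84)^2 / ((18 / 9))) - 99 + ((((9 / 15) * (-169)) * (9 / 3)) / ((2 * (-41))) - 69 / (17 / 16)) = -157.94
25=25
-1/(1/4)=-4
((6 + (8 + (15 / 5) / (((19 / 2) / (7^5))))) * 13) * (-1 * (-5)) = 6572020 / 19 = 345895.79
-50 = -50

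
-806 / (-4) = 403 / 2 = 201.50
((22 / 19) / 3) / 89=22 / 5073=0.00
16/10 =8/5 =1.60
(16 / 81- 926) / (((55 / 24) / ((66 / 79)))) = -239968 / 711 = -337.51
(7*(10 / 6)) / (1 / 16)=560 / 3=186.67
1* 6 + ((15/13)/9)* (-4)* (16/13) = 2722/507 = 5.37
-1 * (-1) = 1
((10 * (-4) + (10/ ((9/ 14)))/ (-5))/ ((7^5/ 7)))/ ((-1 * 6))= 194/ 64827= 0.00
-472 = -472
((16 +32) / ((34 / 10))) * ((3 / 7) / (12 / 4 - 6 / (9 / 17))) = -432 / 595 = -0.73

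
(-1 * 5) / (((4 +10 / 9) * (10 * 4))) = -9 / 368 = -0.02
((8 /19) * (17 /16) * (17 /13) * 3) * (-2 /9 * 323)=-4913 /39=-125.97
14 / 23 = 0.61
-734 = -734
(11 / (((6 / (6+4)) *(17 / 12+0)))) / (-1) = -220 / 17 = -12.94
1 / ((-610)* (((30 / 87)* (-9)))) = 29 / 54900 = 0.00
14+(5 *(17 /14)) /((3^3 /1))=5377 /378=14.22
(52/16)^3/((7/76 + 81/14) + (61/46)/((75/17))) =504046725/90718672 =5.56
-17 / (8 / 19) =-323 / 8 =-40.38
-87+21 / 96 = -2777 / 32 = -86.78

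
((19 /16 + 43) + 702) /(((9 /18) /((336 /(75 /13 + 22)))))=6518694 /361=18057.32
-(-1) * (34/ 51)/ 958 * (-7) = -7/ 1437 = -0.00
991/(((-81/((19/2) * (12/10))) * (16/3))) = -18829/720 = -26.15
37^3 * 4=202612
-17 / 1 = -17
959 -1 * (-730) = 1689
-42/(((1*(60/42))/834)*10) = -2451.96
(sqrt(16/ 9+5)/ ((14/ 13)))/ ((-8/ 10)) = -65 * sqrt(61)/ 168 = -3.02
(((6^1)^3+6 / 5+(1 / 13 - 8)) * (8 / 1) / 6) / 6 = 27206 / 585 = 46.51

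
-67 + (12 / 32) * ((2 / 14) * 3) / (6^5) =-3241727 / 48384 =-67.00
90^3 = 729000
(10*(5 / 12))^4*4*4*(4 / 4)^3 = 390625 / 81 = 4822.53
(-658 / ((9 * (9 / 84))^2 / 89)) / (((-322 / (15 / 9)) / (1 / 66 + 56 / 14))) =2172650200 / 1659933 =1308.88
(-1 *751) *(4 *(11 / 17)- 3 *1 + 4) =-2694.76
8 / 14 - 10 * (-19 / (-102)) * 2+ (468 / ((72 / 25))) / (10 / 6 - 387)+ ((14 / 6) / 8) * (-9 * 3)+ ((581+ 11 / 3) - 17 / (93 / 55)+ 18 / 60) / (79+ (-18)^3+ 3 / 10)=-500056777471 / 43292289012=-11.55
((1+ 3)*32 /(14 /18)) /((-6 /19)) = -521.14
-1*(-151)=151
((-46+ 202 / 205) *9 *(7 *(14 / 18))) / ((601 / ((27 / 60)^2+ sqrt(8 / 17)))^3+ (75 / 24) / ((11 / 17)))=-6702842546201669382956908544000 *sqrt(34) / 9446100402616114882511038743346724547 - 3529483266492155322260137615939936 / 1180762550327014360313879842918340568375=-0.00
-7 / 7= -1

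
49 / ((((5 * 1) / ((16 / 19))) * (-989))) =-784 / 93955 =-0.01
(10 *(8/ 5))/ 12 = 4/ 3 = 1.33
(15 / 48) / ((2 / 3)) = 15 / 32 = 0.47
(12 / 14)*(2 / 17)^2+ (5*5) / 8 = 50767 / 16184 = 3.14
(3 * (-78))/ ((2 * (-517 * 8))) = 0.03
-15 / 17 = -0.88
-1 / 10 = -0.10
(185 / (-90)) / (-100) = 0.02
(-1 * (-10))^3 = 1000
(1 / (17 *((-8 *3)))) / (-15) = 1 / 6120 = 0.00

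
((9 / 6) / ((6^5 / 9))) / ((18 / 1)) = 1 / 10368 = 0.00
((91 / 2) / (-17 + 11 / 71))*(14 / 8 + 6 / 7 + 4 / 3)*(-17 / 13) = 399517 / 28704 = 13.92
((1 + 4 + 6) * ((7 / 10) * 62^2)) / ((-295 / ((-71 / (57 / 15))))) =10507574 / 5605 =1874.68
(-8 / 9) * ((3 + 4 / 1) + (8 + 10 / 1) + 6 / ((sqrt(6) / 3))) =-200 / 9 - 8 * sqrt(6) / 3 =-28.75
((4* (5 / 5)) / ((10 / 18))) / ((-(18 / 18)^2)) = -36 / 5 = -7.20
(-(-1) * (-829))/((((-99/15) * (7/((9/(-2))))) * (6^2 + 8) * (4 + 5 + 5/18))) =-111915/565796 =-0.20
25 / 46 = 0.54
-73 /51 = -1.43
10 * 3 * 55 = 1650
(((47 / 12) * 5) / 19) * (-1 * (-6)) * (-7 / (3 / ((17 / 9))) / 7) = -3995 / 1026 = -3.89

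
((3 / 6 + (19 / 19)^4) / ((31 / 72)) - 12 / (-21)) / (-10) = -88 / 217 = -0.41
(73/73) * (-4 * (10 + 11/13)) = -43.38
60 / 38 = 30 / 19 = 1.58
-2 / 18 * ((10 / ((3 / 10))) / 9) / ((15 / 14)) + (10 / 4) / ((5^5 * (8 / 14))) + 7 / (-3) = -9899897 / 3645000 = -2.72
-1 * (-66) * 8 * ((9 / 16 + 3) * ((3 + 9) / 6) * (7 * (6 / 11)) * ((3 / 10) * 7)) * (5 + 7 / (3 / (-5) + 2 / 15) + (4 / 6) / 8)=-2991303 / 10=-299130.30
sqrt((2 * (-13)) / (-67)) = sqrt(1742) / 67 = 0.62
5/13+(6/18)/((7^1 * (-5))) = 512/1365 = 0.38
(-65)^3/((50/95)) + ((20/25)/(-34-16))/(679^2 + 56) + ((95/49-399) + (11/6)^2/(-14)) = -1685444917287737/3227679000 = -522184.80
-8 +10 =2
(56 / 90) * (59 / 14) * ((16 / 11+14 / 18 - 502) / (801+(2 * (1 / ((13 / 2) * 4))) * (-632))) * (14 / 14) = -75897718 / 43574355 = -1.74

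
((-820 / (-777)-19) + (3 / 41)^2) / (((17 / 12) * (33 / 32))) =-12.28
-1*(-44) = 44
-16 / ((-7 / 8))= 128 / 7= 18.29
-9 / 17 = -0.53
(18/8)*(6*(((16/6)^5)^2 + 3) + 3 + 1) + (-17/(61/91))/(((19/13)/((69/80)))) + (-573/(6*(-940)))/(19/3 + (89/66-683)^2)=4736099803374754664465237/19290285855167580720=245517.35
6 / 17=0.35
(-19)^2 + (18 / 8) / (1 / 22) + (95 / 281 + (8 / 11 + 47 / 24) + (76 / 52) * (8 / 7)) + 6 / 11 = 415.74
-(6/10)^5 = -243/3125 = -0.08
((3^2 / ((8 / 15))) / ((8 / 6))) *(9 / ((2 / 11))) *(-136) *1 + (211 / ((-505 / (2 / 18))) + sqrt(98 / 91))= -85200.88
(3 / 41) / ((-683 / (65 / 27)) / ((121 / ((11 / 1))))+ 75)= 715 / 480848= 0.00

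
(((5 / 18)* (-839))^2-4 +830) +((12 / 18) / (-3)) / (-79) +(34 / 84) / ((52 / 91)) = 2822808947 / 51192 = 55141.60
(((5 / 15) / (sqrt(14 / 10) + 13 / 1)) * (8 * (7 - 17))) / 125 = -104 / 6285 + 8 * sqrt(35) / 31425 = -0.02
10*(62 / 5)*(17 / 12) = 527 / 3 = 175.67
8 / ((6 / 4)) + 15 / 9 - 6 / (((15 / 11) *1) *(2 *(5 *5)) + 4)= 2746 / 397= 6.92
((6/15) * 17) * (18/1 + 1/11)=6766/55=123.02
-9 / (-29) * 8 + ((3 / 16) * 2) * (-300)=-6381 / 58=-110.02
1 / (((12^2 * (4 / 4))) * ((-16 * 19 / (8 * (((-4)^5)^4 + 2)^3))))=-18461499941557908719743167075946041 / 76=-242914472915235641049252200000000.00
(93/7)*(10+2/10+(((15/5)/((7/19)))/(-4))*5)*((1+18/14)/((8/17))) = 4743/3430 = 1.38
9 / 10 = 0.90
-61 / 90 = -0.68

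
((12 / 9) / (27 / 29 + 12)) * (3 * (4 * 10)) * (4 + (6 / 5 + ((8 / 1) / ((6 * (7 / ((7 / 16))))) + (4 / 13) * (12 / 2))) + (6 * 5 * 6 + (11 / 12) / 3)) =101754736 / 43875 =2319.20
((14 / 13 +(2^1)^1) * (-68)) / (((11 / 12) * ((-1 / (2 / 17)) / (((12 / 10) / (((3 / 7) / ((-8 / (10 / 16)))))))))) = -688128 / 715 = -962.42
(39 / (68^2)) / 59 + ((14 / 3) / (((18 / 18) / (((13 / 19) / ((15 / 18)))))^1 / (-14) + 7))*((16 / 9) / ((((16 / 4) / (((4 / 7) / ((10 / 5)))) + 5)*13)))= 1761446233 / 352172445264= 0.01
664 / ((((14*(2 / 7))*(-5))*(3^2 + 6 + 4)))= -166 / 95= -1.75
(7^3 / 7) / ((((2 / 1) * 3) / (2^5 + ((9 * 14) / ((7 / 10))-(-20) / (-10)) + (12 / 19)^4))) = 223669859 / 130321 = 1716.30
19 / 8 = 2.38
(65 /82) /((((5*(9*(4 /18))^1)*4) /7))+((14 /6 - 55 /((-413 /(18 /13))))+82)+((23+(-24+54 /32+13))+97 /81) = 14198953631 /142643592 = 99.54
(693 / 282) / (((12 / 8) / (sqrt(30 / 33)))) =7 * sqrt(110) / 47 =1.56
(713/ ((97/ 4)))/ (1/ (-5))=-14260/ 97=-147.01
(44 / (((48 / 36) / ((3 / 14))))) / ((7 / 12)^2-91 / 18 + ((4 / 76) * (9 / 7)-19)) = -135432 / 452899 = -0.30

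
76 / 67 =1.13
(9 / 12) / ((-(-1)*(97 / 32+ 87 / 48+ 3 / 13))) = 312 / 2111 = 0.15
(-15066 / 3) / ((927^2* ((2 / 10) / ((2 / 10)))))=-62 / 10609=-0.01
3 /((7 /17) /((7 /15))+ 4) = 51 /83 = 0.61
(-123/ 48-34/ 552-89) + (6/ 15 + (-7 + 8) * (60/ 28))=-3442099/ 38640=-89.08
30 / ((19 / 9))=270 / 19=14.21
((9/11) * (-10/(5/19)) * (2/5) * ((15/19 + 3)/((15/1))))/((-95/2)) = 1728/26125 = 0.07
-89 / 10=-8.90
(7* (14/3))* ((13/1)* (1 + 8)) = 3822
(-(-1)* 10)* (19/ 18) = 95/ 9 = 10.56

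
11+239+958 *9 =8872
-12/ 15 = -4/ 5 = -0.80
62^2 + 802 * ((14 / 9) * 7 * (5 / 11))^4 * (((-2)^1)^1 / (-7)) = 13578882826244 / 96059601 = 141358.93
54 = 54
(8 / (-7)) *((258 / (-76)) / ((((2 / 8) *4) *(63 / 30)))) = 1720 / 931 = 1.85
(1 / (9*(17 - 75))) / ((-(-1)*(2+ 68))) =-1 / 36540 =-0.00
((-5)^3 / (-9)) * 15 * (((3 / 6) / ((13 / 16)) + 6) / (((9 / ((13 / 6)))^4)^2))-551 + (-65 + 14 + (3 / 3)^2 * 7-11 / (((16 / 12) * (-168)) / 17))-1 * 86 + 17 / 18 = -515632603660921547 / 759170594060928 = -679.21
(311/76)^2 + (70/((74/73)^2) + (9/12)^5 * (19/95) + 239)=819614999987/2530350080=323.91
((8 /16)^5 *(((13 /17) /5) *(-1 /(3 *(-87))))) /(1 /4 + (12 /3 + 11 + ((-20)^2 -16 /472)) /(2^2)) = 0.00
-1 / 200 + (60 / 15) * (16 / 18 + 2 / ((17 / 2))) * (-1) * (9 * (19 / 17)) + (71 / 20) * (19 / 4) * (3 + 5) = 89.66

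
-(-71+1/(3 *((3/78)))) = 187/3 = 62.33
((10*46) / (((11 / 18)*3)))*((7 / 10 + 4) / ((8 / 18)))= 29187 / 11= 2653.36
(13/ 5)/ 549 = 13/ 2745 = 0.00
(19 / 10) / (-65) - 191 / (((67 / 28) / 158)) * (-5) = 2746196727 / 43550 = 63058.48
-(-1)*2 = 2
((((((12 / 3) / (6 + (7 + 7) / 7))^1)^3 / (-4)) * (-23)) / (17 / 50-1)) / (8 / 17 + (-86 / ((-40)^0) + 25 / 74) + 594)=-361675 / 168981384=-0.00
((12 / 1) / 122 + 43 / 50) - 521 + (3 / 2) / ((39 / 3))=-10307538 / 19825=-519.93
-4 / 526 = -2 / 263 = -0.01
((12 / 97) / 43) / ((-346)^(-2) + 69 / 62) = 44534352 / 17227201843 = 0.00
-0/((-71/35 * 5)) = 0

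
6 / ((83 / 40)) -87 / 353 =77499 / 29299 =2.65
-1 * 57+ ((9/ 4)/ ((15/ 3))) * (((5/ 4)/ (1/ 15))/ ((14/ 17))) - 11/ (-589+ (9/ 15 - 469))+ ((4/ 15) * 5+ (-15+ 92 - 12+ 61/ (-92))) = 1546573261/ 81715872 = 18.93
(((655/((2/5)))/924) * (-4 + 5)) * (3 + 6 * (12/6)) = 16375/616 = 26.58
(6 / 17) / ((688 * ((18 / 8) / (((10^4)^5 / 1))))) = 50000000000000000000 / 2193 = 22799817601459188.33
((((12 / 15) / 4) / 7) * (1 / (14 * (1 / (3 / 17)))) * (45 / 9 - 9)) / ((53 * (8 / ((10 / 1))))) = -3 / 88298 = -0.00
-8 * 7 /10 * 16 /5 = -448 /25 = -17.92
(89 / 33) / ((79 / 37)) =3293 / 2607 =1.26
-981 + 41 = -940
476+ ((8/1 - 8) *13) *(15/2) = 476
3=3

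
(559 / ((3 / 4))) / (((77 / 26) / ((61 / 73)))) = 3546296 / 16863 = 210.30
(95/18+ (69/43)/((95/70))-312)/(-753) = 4493269/11073618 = 0.41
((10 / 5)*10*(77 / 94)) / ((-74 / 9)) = -3465 / 1739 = -1.99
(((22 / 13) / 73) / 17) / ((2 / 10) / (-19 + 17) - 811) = -220 / 130854763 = -0.00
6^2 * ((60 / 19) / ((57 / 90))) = 64800 / 361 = 179.50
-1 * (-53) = 53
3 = 3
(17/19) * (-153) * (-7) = 18207/19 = 958.26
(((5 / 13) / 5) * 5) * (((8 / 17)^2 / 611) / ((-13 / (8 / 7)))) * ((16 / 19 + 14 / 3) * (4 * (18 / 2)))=-9646080 / 3968966183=-0.00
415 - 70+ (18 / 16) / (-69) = 63477 / 184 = 344.98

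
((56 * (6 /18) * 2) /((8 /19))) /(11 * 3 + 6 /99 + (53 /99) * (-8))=114 /37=3.08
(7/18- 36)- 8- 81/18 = -433/9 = -48.11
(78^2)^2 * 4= 148060224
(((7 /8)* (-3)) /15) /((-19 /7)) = 49 /760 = 0.06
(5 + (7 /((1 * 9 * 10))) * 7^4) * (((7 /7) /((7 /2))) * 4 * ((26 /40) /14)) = 224341 /22050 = 10.17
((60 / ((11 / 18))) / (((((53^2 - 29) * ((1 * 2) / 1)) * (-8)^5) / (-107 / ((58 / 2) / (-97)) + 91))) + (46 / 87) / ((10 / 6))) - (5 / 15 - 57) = 620964923023 / 10897244160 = 56.98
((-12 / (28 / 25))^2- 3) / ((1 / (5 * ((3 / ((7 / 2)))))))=164340 / 343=479.13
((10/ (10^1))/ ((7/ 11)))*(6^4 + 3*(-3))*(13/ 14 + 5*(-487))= -4922735.60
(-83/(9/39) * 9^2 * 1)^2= 848731689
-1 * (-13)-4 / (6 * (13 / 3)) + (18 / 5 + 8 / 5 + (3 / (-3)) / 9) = 10492 / 585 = 17.94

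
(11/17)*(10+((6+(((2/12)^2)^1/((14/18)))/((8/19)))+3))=47025/3808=12.35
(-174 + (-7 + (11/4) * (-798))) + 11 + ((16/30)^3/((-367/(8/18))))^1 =-52717122721/22295250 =-2364.50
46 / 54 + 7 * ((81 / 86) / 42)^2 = 4782707 / 5591376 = 0.86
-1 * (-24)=24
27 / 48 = 9 / 16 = 0.56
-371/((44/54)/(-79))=791343/22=35970.14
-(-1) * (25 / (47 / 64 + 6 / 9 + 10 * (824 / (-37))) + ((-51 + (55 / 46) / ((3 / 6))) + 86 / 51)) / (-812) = 21684548720 / 374353309113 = 0.06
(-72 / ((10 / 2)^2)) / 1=-72 / 25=-2.88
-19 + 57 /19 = -16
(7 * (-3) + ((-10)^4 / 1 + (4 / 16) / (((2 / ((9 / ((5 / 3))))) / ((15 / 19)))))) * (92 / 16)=34888447 / 608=57382.31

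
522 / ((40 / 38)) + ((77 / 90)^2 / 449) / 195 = 351690054379 / 709195500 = 495.90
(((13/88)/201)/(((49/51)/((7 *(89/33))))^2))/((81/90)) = 148795985/471924684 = 0.32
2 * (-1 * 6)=-12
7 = 7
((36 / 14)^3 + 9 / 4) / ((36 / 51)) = 149685 / 5488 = 27.27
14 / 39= 0.36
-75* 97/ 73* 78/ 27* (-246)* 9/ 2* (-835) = -19426650750/ 73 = -266118503.42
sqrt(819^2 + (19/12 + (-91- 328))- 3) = 818.74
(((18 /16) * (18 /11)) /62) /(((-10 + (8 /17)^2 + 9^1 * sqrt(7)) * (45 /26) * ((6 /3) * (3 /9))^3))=5308641 /4419823760 + 9771957 * sqrt(7) /8839647520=0.00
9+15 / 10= 21 / 2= 10.50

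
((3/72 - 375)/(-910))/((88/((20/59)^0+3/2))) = 8999/768768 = 0.01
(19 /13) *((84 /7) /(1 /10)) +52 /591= 1348156 /7683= 175.47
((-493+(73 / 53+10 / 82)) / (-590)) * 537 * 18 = 5161793823 / 641035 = 8052.28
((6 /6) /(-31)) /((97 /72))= -72 /3007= -0.02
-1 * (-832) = 832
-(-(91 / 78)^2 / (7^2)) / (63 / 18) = 1 / 126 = 0.01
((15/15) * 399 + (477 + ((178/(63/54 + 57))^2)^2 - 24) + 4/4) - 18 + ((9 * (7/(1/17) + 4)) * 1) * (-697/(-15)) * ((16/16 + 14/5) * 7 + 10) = 698593819981839994/370887090025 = 1883575.46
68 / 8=17 / 2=8.50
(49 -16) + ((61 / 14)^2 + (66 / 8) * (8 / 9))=34879 / 588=59.32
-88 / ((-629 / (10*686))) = 603680 / 629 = 959.75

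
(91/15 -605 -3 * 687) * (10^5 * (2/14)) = -797980000/21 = -37999047.62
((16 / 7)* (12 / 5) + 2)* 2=524 / 35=14.97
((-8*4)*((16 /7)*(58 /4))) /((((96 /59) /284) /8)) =-31099136 /21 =-1480911.24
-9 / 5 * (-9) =81 / 5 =16.20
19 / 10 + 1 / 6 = 31 / 15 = 2.07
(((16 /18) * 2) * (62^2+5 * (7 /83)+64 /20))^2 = 652710932011264 /13950225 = 46788559.47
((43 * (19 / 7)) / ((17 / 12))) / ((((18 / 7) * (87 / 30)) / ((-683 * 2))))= -22320440 / 1479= -15091.58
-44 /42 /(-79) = 0.01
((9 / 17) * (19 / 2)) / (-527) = -171 / 17918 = -0.01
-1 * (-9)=9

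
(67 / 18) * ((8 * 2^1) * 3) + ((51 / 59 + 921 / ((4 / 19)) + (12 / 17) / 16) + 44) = 27672721 / 6018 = 4598.33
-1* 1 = -1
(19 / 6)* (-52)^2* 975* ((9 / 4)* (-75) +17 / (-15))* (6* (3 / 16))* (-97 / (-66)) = -206360903515 / 88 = -2345010267.22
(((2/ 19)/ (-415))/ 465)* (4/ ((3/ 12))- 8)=-16/ 3666525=-0.00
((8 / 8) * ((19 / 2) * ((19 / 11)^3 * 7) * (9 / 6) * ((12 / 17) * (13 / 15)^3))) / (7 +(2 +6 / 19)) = 38079926521 / 1501867125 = 25.36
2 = 2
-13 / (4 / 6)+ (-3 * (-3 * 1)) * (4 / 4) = -21 / 2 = -10.50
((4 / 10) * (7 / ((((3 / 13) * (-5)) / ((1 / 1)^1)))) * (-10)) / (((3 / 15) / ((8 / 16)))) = 182 / 3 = 60.67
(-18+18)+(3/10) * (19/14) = 57/140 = 0.41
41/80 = 0.51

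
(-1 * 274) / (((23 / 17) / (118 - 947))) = 3861482 / 23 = 167890.52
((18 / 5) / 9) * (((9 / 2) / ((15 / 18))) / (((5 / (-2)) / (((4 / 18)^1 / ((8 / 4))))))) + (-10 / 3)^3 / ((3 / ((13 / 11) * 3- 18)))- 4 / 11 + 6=6830686 / 37125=183.99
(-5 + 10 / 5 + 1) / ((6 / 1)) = -1 / 3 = -0.33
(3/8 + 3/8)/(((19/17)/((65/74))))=3315/5624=0.59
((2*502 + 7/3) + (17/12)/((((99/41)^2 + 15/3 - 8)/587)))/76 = 74232307/4339296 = 17.11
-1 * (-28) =28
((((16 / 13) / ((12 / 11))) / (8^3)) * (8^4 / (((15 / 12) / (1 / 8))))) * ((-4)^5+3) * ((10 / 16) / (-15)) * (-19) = -426778 / 585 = -729.54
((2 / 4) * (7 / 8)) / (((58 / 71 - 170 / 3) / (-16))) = 1491 / 11896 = 0.13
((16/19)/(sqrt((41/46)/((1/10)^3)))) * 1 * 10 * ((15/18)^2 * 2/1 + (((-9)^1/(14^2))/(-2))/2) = 241 * sqrt(4715)/41895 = 0.39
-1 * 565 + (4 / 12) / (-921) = -1561096 / 2763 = -565.00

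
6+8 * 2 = 22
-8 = -8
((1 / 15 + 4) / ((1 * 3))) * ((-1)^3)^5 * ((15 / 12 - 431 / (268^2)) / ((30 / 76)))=-4.27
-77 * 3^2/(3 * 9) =-77/3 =-25.67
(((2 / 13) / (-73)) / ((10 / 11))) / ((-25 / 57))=627 / 118625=0.01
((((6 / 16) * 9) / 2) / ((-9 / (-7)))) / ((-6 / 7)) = -49 / 32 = -1.53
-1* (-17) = 17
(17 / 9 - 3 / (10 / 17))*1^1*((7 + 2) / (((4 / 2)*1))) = -289 / 20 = -14.45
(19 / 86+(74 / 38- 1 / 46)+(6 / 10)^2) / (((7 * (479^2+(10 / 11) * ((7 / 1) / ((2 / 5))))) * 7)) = 264341 / 1185724314150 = 0.00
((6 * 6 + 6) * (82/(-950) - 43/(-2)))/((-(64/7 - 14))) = 2990421/16150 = 185.17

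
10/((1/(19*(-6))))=-1140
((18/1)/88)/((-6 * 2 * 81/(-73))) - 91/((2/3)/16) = -10378295/4752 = -2183.98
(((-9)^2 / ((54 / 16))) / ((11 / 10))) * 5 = 1200 / 11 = 109.09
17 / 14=1.21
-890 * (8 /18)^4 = -227840 /6561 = -34.73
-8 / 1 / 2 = -4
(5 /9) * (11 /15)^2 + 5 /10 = 0.80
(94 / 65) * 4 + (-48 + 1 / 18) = -49327 / 1170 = -42.16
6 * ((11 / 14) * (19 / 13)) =627 / 91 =6.89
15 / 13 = 1.15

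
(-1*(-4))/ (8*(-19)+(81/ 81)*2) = -2/ 75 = -0.03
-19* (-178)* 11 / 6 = 18601 / 3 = 6200.33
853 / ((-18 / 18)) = -853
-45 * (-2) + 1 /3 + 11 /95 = 25778 /285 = 90.45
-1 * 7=-7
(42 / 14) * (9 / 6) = 9 / 2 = 4.50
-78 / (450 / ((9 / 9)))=-13 / 75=-0.17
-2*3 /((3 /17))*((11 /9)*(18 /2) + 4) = -510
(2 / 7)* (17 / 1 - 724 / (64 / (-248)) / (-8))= -5339 / 56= -95.34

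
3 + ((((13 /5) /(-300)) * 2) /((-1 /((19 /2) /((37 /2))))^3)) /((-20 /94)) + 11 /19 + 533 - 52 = 484.57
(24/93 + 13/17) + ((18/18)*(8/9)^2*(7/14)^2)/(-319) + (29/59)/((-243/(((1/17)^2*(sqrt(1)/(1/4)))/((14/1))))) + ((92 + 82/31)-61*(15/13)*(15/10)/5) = 555953872519555/7457270434614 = 74.55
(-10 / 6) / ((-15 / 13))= 13 / 9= 1.44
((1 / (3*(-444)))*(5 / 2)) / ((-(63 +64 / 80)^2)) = 125 / 271091304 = 0.00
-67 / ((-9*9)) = 67 / 81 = 0.83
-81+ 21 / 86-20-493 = -51063 / 86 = -593.76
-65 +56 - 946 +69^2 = 3806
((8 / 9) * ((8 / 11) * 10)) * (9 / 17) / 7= 0.49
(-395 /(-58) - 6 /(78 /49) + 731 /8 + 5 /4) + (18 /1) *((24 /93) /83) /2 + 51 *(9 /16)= 1930444177 /15520336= 124.38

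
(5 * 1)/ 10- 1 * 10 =-9.50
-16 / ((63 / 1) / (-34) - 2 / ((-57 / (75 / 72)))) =186048 / 21121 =8.81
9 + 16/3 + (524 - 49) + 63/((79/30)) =121642/237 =513.26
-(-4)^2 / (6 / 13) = -104 / 3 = -34.67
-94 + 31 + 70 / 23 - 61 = -2782 / 23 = -120.96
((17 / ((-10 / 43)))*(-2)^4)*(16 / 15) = -93568 / 75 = -1247.57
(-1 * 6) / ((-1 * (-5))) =-1.20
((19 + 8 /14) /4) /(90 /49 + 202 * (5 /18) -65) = -0.69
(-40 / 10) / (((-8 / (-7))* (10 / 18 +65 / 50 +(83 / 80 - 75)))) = 2520 / 51917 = 0.05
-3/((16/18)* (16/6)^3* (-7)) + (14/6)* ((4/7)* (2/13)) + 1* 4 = 4730639/1118208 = 4.23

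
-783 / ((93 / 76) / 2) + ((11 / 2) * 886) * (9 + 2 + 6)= 2528399 / 31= 81561.26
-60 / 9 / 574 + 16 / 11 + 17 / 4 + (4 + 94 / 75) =10367207 / 947100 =10.95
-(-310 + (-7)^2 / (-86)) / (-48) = -8903 / 1376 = -6.47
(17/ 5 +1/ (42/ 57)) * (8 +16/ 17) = 25308/ 595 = 42.53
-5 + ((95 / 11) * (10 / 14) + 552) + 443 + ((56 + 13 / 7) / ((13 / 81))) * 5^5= 1128669040 / 1001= 1127541.50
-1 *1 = -1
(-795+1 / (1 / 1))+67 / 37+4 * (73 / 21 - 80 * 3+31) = -1254299 / 777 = -1614.28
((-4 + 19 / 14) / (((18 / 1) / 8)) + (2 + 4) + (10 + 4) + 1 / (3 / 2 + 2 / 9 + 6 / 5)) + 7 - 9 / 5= 2018734 / 82845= 24.37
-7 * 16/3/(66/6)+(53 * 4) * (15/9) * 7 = 2469.94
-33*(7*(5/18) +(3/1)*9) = -5731/6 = -955.17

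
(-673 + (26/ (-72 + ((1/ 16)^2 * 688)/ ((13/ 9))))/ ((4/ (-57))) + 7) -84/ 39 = -41906074/ 63219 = -662.87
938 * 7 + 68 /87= 571310 /87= 6566.78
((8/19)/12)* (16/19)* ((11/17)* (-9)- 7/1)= -6976/18411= -0.38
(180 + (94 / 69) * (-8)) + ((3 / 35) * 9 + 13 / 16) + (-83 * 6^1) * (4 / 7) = -628651 / 5520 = -113.89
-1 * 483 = -483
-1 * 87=-87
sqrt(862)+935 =964.36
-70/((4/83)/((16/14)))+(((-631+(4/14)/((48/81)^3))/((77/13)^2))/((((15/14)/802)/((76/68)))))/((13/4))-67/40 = -1215602804539/193522560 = -6281.45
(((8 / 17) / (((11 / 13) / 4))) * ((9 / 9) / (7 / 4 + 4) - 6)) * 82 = -1062.78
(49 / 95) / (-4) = -49 / 380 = -0.13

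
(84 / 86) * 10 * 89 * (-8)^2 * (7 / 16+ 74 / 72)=10516240 / 129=81521.24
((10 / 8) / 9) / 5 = 1 / 36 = 0.03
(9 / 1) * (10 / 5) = 18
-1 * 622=-622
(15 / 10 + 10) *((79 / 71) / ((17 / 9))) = 16353 / 2414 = 6.77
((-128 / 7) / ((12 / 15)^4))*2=-625 / 7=-89.29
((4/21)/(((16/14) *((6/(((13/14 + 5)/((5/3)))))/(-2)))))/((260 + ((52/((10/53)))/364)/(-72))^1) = -996/1310347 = -0.00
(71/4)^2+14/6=15235/48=317.40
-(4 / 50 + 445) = -11127 / 25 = -445.08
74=74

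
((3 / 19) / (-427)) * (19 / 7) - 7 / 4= -20935 / 11956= -1.75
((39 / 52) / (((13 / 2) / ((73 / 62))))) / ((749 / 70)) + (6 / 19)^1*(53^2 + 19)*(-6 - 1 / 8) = -8963024013 / 1638598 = -5469.93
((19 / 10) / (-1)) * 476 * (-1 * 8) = 36176 / 5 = 7235.20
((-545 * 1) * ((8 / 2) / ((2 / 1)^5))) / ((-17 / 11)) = 5995 / 136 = 44.08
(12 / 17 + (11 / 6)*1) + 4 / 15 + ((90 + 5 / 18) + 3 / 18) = 142673 / 1530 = 93.25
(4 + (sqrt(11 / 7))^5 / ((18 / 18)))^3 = 117102227*sqrt(77) / 5764801 + 3008260 / 16807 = 357.24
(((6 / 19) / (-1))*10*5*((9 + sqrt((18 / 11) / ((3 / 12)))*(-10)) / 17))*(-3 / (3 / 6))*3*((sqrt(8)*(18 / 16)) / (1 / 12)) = -10586.72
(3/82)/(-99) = -1/2706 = -0.00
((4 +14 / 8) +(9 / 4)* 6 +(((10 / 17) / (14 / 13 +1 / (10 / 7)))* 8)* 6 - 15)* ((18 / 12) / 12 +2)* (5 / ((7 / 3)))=1581795 / 17248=91.71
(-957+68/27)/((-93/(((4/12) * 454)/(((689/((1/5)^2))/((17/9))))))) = 198900578/1167803325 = 0.17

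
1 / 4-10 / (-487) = 527 / 1948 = 0.27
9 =9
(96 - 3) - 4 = 89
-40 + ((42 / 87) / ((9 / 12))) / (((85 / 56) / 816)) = 44376 / 145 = 306.04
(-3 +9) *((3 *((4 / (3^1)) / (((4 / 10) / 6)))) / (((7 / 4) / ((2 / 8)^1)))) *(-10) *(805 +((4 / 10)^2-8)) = -409968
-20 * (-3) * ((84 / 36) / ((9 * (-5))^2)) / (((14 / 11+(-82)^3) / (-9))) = 154 / 136463265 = 0.00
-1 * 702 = -702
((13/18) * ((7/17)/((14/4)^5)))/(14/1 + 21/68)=832/21025557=0.00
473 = 473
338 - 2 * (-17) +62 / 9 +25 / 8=382.01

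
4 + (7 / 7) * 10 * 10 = 104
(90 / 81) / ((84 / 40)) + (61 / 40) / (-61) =3811 / 7560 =0.50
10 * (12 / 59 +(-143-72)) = -126730 / 59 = -2147.97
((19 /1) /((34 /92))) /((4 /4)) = 874 /17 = 51.41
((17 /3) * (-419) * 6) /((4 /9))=-64107 /2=-32053.50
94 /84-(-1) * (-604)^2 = 15322319 /42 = 364817.12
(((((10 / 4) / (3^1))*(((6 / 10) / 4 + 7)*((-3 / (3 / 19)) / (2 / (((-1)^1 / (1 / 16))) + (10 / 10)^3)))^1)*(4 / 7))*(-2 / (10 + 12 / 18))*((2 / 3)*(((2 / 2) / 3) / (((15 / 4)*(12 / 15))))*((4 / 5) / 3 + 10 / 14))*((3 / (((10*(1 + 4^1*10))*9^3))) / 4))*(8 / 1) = 279851 / 13840101450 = 0.00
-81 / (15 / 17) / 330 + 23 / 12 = 5407 / 3300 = 1.64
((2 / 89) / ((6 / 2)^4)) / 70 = 1 / 252315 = 0.00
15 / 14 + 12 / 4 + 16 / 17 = 1193 / 238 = 5.01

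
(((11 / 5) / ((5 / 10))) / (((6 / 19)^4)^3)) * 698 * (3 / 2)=8496915974294992079 / 1813985280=4684115173.36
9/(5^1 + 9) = 9/14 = 0.64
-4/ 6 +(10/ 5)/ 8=-5/ 12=-0.42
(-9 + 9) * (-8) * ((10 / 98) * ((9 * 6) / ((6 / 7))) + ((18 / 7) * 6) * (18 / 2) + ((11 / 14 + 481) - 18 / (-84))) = 0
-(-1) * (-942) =-942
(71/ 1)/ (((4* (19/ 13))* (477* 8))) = 923/ 290016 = 0.00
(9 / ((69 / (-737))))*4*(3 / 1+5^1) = -3076.17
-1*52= -52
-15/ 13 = -1.15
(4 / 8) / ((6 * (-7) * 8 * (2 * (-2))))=1 / 2688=0.00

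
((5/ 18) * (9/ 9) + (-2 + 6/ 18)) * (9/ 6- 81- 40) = 5975/ 36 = 165.97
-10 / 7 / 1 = -10 / 7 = -1.43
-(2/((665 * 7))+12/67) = -55994/311885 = -0.18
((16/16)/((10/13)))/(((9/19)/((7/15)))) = 1729/1350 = 1.28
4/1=4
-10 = -10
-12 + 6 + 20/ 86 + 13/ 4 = -433/ 172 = -2.52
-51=-51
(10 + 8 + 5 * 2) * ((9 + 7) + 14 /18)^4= 14556796828 /6561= 2218685.69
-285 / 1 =-285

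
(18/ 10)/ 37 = 9/ 185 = 0.05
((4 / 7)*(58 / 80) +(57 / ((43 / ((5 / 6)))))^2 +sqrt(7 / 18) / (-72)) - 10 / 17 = 4604389 / 4400620 - sqrt(14) / 432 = 1.04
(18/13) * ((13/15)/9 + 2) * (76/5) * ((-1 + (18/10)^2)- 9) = -559208/1875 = -298.24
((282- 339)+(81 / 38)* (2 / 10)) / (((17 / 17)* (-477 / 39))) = 46579 / 10070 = 4.63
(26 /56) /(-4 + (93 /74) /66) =-5291 /45367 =-0.12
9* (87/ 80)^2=68121/ 6400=10.64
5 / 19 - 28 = -527 / 19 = -27.74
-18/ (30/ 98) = -294/ 5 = -58.80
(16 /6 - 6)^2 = 11.11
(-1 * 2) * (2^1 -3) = 2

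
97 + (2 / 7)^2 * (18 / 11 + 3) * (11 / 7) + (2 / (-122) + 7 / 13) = 26687677 / 271999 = 98.12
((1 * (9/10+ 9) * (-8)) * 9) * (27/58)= -48114/145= -331.82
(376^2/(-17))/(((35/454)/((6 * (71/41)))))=-27342683904/24395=-1120831.48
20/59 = 0.34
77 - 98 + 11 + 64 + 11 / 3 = 173 / 3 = 57.67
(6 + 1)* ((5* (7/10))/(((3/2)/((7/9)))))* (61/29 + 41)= 428750/783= 547.57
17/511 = 0.03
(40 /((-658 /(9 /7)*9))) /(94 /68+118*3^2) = -136 /16652993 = -0.00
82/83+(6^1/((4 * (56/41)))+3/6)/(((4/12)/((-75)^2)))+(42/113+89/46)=651679757213/24160304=26973.16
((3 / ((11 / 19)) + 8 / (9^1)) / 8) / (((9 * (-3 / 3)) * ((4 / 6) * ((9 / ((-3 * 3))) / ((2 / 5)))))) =601 / 11880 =0.05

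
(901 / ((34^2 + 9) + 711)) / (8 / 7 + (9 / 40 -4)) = -9010 / 49379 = -0.18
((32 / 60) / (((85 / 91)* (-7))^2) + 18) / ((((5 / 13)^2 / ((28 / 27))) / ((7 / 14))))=63.14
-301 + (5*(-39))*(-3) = 284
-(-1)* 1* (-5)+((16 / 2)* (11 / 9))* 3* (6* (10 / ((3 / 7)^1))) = 4101.67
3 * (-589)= -1767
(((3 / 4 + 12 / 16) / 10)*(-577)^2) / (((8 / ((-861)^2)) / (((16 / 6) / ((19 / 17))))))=4195723406553 / 380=11041377385.67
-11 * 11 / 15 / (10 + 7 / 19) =-2299 / 2955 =-0.78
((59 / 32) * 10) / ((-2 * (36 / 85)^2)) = -2131375 / 41472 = -51.39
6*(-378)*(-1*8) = 18144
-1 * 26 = -26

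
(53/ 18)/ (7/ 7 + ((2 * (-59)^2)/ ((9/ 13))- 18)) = 53/ 180706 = 0.00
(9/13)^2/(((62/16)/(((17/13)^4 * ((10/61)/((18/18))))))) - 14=-127243725386/9127495819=-13.94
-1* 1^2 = -1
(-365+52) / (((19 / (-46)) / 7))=100786 / 19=5304.53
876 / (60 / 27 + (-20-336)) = -1971 / 796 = -2.48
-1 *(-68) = 68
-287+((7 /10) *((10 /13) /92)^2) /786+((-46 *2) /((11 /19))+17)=-2652240155999 /6183688368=-428.91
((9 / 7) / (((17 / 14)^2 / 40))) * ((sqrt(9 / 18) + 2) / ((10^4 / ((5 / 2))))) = 63 * sqrt(2) / 14450 + 126 / 7225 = 0.02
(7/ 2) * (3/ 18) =7/ 12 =0.58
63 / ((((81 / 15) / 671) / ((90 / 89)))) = 704550 / 89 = 7916.29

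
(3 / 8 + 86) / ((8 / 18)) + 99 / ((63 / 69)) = 67821 / 224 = 302.77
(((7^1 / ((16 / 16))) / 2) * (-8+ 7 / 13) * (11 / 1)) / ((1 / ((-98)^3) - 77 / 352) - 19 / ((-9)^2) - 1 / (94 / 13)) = 53524615847472 / 110231310865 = 485.57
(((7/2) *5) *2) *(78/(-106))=-1365/53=-25.75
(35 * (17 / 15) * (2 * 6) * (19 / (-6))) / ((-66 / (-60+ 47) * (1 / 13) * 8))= -482.46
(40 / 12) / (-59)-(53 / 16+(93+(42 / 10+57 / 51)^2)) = -2550414253 / 20461200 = -124.65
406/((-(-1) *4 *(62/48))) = 2436/31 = 78.58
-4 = -4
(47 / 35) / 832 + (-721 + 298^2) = 2564977007 / 29120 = 88083.00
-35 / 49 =-5 / 7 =-0.71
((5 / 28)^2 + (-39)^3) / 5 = -46506071 / 3920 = -11863.79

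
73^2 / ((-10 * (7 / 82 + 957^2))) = -218489 / 375498125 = -0.00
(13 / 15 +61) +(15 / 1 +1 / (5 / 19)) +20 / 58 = 7048 / 87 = 81.01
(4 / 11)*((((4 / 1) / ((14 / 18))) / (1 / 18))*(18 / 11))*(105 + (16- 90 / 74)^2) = 20666461824 / 1159543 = 17822.94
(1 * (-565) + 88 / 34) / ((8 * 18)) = -3187 / 816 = -3.91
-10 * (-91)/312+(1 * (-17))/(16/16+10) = 181/132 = 1.37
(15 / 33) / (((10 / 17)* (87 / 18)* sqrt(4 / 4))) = 51 / 319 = 0.16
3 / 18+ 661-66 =595.17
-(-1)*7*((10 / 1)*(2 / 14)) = 10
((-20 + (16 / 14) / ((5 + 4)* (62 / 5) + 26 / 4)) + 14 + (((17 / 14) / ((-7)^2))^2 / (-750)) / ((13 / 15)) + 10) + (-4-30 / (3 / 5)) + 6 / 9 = -53454960327127 / 1083759058200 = -49.32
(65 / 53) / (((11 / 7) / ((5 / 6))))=2275 / 3498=0.65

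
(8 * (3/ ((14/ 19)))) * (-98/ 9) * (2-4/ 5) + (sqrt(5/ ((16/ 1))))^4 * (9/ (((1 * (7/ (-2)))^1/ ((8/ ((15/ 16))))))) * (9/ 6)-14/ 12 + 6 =-44518/ 105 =-423.98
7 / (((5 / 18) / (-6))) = -756 / 5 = -151.20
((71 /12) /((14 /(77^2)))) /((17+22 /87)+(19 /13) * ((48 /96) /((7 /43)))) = 158701543 /1377044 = 115.25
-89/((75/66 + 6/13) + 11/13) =-25454/699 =-36.41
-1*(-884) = 884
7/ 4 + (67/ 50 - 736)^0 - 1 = 7/ 4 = 1.75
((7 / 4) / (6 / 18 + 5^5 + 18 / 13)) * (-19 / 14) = -39 / 51344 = -0.00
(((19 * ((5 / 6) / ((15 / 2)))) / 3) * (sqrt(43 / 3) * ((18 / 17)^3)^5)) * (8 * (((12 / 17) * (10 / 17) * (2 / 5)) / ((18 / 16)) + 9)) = 33469778694859974770688 * sqrt(129) / 827240261886336764177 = 459.53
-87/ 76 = -1.14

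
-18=-18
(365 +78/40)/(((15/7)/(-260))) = -667849/15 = -44523.27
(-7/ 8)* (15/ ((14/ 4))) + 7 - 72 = -275/ 4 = -68.75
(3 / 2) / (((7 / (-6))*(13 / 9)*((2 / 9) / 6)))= -2187 / 91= -24.03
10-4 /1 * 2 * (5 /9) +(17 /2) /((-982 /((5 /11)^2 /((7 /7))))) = 11878375 /2138796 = 5.55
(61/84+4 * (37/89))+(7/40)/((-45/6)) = 2.37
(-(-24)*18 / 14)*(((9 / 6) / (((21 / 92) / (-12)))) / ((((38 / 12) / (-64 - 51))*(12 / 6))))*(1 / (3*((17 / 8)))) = 109693440 / 15827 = 6930.78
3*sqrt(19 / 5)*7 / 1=21*sqrt(95) / 5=40.94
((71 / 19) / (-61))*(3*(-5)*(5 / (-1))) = -5325 / 1159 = -4.59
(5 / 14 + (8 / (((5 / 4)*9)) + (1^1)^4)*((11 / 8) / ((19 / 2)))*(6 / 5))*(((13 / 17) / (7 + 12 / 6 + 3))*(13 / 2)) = 1103063 / 4069800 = 0.27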